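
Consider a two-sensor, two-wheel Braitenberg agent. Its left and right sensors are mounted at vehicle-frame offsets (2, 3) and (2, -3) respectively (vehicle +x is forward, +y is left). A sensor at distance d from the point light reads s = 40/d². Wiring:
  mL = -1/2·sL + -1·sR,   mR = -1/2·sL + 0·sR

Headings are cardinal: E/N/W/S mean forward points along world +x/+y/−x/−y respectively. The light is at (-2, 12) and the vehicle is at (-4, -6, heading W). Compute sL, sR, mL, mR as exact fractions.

left sensor world pos  = (-6, -9); dL² = 457
right sensor world pos = (-6, -3); dR² = 241
sL = 40/457 = 40/457
sR = 40/241 = 40/241
mL = -1/2·sL + -1·sR = -23100/110137
mR = -1/2·sL + 0·sR = -20/457

40/457 40/241 -23100/110137 -20/457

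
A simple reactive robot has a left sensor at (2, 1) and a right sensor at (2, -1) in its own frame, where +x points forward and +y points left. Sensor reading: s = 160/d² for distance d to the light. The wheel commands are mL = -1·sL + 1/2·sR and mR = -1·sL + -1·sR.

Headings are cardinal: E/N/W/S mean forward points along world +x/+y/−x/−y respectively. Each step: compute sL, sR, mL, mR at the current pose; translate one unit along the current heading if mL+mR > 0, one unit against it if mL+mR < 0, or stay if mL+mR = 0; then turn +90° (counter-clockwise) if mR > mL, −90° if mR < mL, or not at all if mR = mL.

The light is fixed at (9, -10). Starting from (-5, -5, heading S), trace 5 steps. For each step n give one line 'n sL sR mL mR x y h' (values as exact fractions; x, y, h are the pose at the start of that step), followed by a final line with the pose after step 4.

0 80/89 80/117 -5800/10413 -16480/10413 -5 -5 S
1 160/281 32/61 -5264/17141 -18752/17141 -5 -4 W
2 8/13 10/13 -3/13 -18/13 -4 -4 N
3 160/157 160/137 -9360/21509 -47040/21509 -4 -5 E
4 80/89 80/117 -5800/10413 -16480/10413 -5 -5 S
final -5 -4 W

n=0: pose=(-5,-5,S); sL=80/89, sR=80/117; mL=-5800/10413, mR=-16480/10413; mL+mR=-22280/10413 → advance -1; mR−mL=-40/39 → turn -1·90°
n=1: pose=(-5,-4,W); sL=160/281, sR=32/61; mL=-5264/17141, mR=-18752/17141; mL+mR=-24016/17141 → advance -1; mR−mL=-48/61 → turn -1·90°
n=2: pose=(-4,-4,N); sL=8/13, sR=10/13; mL=-3/13, mR=-18/13; mL+mR=-21/13 → advance -1; mR−mL=-15/13 → turn -1·90°
n=3: pose=(-4,-5,E); sL=160/157, sR=160/137; mL=-9360/21509, mR=-47040/21509; mL+mR=-56400/21509 → advance -1; mR−mL=-240/137 → turn -1·90°
n=4: pose=(-5,-5,S); sL=80/89, sR=80/117; mL=-5800/10413, mR=-16480/10413; mL+mR=-22280/10413 → advance -1; mR−mL=-40/39 → turn -1·90°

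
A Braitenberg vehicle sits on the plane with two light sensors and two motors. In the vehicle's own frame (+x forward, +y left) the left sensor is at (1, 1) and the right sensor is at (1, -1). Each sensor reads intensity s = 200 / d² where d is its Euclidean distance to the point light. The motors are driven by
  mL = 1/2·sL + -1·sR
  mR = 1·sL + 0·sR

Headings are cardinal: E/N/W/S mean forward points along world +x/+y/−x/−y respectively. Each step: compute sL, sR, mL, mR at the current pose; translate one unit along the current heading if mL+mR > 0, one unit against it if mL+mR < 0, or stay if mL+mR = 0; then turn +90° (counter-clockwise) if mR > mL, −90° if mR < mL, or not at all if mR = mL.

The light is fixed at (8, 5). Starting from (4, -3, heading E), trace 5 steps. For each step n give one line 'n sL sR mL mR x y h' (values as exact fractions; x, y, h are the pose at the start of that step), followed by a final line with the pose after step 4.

n=0: pose=(4,-3,E); sL=100/29, sR=20/9; mL=-130/261, mR=100/29; mL+mR=770/261 → advance +1; mR−mL=1030/261 → turn +1·90°
n=1: pose=(5,-3,N); sL=40/13, sR=200/53; mL=-1540/689, mR=40/13; mL+mR=580/689 → advance +1; mR−mL=3660/689 → turn +1·90°
n=2: pose=(5,-2,W); sL=5/2, sR=50/13; mL=-135/52, mR=5/2; mL+mR=-5/52 → advance -1; mR−mL=265/52 → turn +1·90°
n=3: pose=(6,-2,S); sL=40/13, sR=200/73; mL=-1140/949, mR=40/13; mL+mR=1780/949 → advance +1; mR−mL=4060/949 → turn +1·90°
n=4: pose=(6,-3,E); sL=4, sR=100/41; mL=-18/41, mR=4; mL+mR=146/41 → advance +1; mR−mL=182/41 → turn +1·90°

0 100/29 20/9 -130/261 100/29 4 -3 E
1 40/13 200/53 -1540/689 40/13 5 -3 N
2 5/2 50/13 -135/52 5/2 5 -2 W
3 40/13 200/73 -1140/949 40/13 6 -2 S
4 4 100/41 -18/41 4 6 -3 E
final 7 -3 N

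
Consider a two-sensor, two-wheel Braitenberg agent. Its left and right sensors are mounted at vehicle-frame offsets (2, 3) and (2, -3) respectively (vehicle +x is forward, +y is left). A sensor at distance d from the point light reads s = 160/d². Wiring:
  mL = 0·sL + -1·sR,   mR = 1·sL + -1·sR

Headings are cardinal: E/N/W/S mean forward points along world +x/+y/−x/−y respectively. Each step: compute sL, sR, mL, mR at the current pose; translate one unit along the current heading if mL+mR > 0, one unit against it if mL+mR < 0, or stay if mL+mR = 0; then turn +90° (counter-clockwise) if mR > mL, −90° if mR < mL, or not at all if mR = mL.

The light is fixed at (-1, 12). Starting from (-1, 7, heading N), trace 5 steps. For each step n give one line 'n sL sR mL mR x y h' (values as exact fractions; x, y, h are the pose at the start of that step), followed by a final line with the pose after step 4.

n=0: pose=(-1,7,N); sL=80/9, sR=80/9; mL=-80/9, mR=0; mL+mR=-80/9 → advance -1; mR−mL=80/9 → turn +1·90°
n=1: pose=(-1,6,W); sL=32/17, sR=160/13; mL=-160/13, mR=-2304/221; mL+mR=-5024/221 → advance -1; mR−mL=32/17 → turn +1·90°
n=2: pose=(0,6,S); sL=2, sR=40/17; mL=-40/17, mR=-6/17; mL+mR=-46/17 → advance -1; mR−mL=2 → turn +1·90°
n=3: pose=(0,7,E); sL=160/13, sR=160/73; mL=-160/73, mR=9600/949; mL+mR=7520/949 → advance +1; mR−mL=160/13 → turn +1·90°
n=4: pose=(1,7,N); sL=16, sR=80/17; mL=-80/17, mR=192/17; mL+mR=112/17 → advance +1; mR−mL=16 → turn +1·90°

0 80/9 80/9 -80/9 0 -1 7 N
1 32/17 160/13 -160/13 -2304/221 -1 6 W
2 2 40/17 -40/17 -6/17 0 6 S
3 160/13 160/73 -160/73 9600/949 0 7 E
4 16 80/17 -80/17 192/17 1 7 N
final 1 8 W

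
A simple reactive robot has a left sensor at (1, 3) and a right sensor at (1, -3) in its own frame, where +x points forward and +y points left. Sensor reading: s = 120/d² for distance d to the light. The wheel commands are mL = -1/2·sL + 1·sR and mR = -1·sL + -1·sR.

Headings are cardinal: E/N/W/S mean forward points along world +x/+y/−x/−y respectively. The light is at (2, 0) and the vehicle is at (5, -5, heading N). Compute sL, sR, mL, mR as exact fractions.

15/2 30/13 -75/52 -255/26

left sensor world pos  = (2, -4); dL² = 16
right sensor world pos = (8, -4); dR² = 52
sL = 120/16 = 15/2
sR = 120/52 = 30/13
mL = -1/2·sL + 1·sR = -75/52
mR = -1·sL + -1·sR = -255/26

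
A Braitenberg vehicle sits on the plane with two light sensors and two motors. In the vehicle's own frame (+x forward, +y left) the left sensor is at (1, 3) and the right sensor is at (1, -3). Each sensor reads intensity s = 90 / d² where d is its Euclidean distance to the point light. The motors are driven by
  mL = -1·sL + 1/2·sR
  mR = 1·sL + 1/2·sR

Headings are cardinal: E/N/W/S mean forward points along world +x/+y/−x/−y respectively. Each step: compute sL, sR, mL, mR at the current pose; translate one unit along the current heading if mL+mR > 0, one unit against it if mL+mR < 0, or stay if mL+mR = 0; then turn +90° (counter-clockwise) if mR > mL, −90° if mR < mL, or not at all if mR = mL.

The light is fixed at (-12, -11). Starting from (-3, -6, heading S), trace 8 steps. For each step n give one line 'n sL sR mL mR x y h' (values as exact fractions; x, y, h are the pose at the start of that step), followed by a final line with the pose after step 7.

n=0: pose=(-3,-6,S); sL=9/16, sR=45/26; mL=63/208, mR=297/208; mL+mR=45/26 → advance +1; mR−mL=9/8 → turn +1·90°
n=1: pose=(-3,-7,E); sL=90/149, sR=90/101; mL=-2385/15049, mR=15795/15049; mL+mR=90/101 → advance +1; mR−mL=180/149 → turn +1·90°
n=2: pose=(-2,-7,N); sL=45/37, sR=45/97; mL=-7065/7178, mR=10395/7178; mL+mR=45/97 → advance +1; mR−mL=90/37 → turn +1·90°
n=3: pose=(-2,-6,W); sL=18/17, sR=18/29; mL=-369/493, mR=675/493; mL+mR=18/29 → advance +1; mR−mL=36/17 → turn +1·90°
n=4: pose=(-3,-6,S); sL=9/16, sR=45/26; mL=63/208, mR=297/208; mL+mR=45/26 → advance +1; mR−mL=9/8 → turn +1·90°
n=5: pose=(-3,-7,E); sL=90/149, sR=90/101; mL=-2385/15049, mR=15795/15049; mL+mR=90/101 → advance +1; mR−mL=180/149 → turn +1·90°
n=6: pose=(-2,-7,N); sL=45/37, sR=45/97; mL=-7065/7178, mR=10395/7178; mL+mR=45/97 → advance +1; mR−mL=90/37 → turn +1·90°
n=7: pose=(-2,-6,W); sL=18/17, sR=18/29; mL=-369/493, mR=675/493; mL+mR=18/29 → advance +1; mR−mL=36/17 → turn +1·90°

0 9/16 45/26 63/208 297/208 -3 -6 S
1 90/149 90/101 -2385/15049 15795/15049 -3 -7 E
2 45/37 45/97 -7065/7178 10395/7178 -2 -7 N
3 18/17 18/29 -369/493 675/493 -2 -6 W
4 9/16 45/26 63/208 297/208 -3 -6 S
5 90/149 90/101 -2385/15049 15795/15049 -3 -7 E
6 45/37 45/97 -7065/7178 10395/7178 -2 -7 N
7 18/17 18/29 -369/493 675/493 -2 -6 W
final -3 -6 S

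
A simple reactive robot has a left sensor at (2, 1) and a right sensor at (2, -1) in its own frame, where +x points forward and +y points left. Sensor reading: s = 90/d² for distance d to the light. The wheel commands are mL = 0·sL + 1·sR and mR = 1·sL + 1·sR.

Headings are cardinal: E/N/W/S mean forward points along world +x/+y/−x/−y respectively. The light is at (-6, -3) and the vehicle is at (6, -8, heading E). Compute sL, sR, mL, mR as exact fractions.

left sensor world pos  = (8, -7); dL² = 212
right sensor world pos = (8, -9); dR² = 232
sL = 90/212 = 45/106
sR = 90/232 = 45/116
mL = 0·sL + 1·sR = 45/116
mR = 1·sL + 1·sR = 4995/6148

45/106 45/116 45/116 4995/6148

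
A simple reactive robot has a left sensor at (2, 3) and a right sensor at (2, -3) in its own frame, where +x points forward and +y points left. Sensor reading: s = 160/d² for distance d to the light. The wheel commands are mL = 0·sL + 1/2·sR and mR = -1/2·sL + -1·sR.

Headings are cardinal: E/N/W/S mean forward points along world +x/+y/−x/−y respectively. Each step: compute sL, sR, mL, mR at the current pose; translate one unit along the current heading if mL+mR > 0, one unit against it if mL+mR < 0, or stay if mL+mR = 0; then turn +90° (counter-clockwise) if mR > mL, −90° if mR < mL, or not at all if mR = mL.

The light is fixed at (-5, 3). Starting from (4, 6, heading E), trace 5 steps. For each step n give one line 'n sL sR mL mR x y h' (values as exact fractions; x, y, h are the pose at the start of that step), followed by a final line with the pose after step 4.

n=0: pose=(4,6,E); sL=160/157, sR=160/121; mL=80/121, mR=-34800/18997; mL+mR=-22240/18997 → advance -1; mR−mL=-47360/18997 → turn -1·90°
n=1: pose=(3,6,S); sL=80/61, sR=80/13; mL=40/13, mR=-5400/793; mL+mR=-2960/793 → advance -1; mR−mL=-7840/793 → turn -1·90°
n=2: pose=(3,7,W); sL=160/37, sR=32/17; mL=16/17, mR=-2544/629; mL+mR=-1952/629 → advance -1; mR−mL=-3136/629 → turn -1·90°
n=3: pose=(4,7,N); sL=20/9, sR=8/9; mL=4/9, mR=-2; mL+mR=-14/9 → advance -1; mR−mL=-22/9 → turn -1·90°
n=4: pose=(4,6,E); sL=160/157, sR=160/121; mL=80/121, mR=-34800/18997; mL+mR=-22240/18997 → advance -1; mR−mL=-47360/18997 → turn -1·90°

0 160/157 160/121 80/121 -34800/18997 4 6 E
1 80/61 80/13 40/13 -5400/793 3 6 S
2 160/37 32/17 16/17 -2544/629 3 7 W
3 20/9 8/9 4/9 -2 4 7 N
4 160/157 160/121 80/121 -34800/18997 4 6 E
final 3 6 S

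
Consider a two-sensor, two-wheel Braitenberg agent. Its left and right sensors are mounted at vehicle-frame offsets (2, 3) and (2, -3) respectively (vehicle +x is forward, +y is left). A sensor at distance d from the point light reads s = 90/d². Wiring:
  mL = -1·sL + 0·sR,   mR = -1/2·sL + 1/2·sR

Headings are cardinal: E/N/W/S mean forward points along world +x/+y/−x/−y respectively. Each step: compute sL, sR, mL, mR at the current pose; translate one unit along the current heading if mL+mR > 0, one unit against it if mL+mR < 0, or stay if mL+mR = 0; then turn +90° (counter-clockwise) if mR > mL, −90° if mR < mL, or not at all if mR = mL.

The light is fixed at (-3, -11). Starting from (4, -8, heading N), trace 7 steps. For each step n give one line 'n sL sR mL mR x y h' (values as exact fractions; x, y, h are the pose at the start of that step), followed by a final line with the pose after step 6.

0 90/41 18/25 -90/41 -756/1025 4 -8 N
1 45/13 9/5 -45/13 -54/65 4 -9 W
2 90/121 18/5 -90/121 864/605 5 -9 S
3 45/58 45/52 -45/58 135/3016 5 -10 E
4 18/5 90/109 -18/5 -756/545 4 -10 N
5 45/17 45/17 -45/17 0 4 -11 W
6 18/25 90/29 -18/25 864/725 5 -11 S
final 5 -12 E

n=0: pose=(4,-8,N); sL=90/41, sR=18/25; mL=-90/41, mR=-756/1025; mL+mR=-3006/1025 → advance -1; mR−mL=1494/1025 → turn +1·90°
n=1: pose=(4,-9,W); sL=45/13, sR=9/5; mL=-45/13, mR=-54/65; mL+mR=-279/65 → advance -1; mR−mL=171/65 → turn +1·90°
n=2: pose=(5,-9,S); sL=90/121, sR=18/5; mL=-90/121, mR=864/605; mL+mR=414/605 → advance +1; mR−mL=1314/605 → turn +1·90°
n=3: pose=(5,-10,E); sL=45/58, sR=45/52; mL=-45/58, mR=135/3016; mL+mR=-2205/3016 → advance -1; mR−mL=2475/3016 → turn +1·90°
n=4: pose=(4,-10,N); sL=18/5, sR=90/109; mL=-18/5, mR=-756/545; mL+mR=-2718/545 → advance -1; mR−mL=1206/545 → turn +1·90°
n=5: pose=(4,-11,W); sL=45/17, sR=45/17; mL=-45/17, mR=0; mL+mR=-45/17 → advance -1; mR−mL=45/17 → turn +1·90°
n=6: pose=(5,-11,S); sL=18/25, sR=90/29; mL=-18/25, mR=864/725; mL+mR=342/725 → advance +1; mR−mL=1386/725 → turn +1·90°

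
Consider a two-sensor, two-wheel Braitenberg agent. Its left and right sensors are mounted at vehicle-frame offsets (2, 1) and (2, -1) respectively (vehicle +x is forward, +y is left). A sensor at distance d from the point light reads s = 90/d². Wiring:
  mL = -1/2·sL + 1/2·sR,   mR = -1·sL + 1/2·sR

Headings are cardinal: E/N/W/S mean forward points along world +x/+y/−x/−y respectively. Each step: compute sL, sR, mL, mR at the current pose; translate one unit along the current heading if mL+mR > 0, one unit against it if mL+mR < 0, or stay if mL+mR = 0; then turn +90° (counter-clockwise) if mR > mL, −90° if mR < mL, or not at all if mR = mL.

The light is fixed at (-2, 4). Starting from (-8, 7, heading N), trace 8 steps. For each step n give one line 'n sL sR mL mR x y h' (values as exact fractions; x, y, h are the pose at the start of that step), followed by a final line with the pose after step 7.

n=0: pose=(-8,7,N); sL=45/37, sR=9/5; mL=54/185, mR=-117/370; mL+mR=-9/370 → advance -1; mR−mL=-45/74 → turn -1·90°
n=1: pose=(-8,6,E); sL=18/5, sR=90/17; mL=72/85, mR=-81/85; mL+mR=-9/85 → advance -1; mR−mL=-9/5 → turn -1·90°
n=2: pose=(-9,6,S); sL=5/2, sR=45/32; mL=-35/64, mR=-115/64; mL+mR=-75/32 → advance -1; mR−mL=-5/4 → turn -1·90°
n=3: pose=(-9,7,W); sL=18/17, sR=90/97; mL=-108/1649, mR=-981/1649; mL+mR=-1089/1649 → advance -1; mR−mL=-9/17 → turn -1·90°
n=4: pose=(-8,7,N); sL=45/37, sR=9/5; mL=54/185, mR=-117/370; mL+mR=-9/370 → advance -1; mR−mL=-45/74 → turn -1·90°
n=5: pose=(-8,6,E); sL=18/5, sR=90/17; mL=72/85, mR=-81/85; mL+mR=-9/85 → advance -1; mR−mL=-9/5 → turn -1·90°
n=6: pose=(-9,6,S); sL=5/2, sR=45/32; mL=-35/64, mR=-115/64; mL+mR=-75/32 → advance -1; mR−mL=-5/4 → turn -1·90°
n=7: pose=(-9,7,W); sL=18/17, sR=90/97; mL=-108/1649, mR=-981/1649; mL+mR=-1089/1649 → advance -1; mR−mL=-9/17 → turn -1·90°

0 45/37 9/5 54/185 -117/370 -8 7 N
1 18/5 90/17 72/85 -81/85 -8 6 E
2 5/2 45/32 -35/64 -115/64 -9 6 S
3 18/17 90/97 -108/1649 -981/1649 -9 7 W
4 45/37 9/5 54/185 -117/370 -8 7 N
5 18/5 90/17 72/85 -81/85 -8 6 E
6 5/2 45/32 -35/64 -115/64 -9 6 S
7 18/17 90/97 -108/1649 -981/1649 -9 7 W
final -8 7 N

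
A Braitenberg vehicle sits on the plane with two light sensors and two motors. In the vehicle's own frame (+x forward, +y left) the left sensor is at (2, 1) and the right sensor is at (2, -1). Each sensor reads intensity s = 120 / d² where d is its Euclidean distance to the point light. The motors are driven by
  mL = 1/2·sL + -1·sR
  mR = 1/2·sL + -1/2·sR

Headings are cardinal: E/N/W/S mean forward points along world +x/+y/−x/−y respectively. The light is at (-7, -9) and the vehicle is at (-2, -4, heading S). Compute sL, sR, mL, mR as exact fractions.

left sensor world pos  = (-1, -6); dL² = 45
right sensor world pos = (-3, -6); dR² = 25
sL = 120/45 = 8/3
sR = 120/25 = 24/5
mL = 1/2·sL + -1·sR = -52/15
mR = 1/2·sL + -1/2·sR = -16/15

8/3 24/5 -52/15 -16/15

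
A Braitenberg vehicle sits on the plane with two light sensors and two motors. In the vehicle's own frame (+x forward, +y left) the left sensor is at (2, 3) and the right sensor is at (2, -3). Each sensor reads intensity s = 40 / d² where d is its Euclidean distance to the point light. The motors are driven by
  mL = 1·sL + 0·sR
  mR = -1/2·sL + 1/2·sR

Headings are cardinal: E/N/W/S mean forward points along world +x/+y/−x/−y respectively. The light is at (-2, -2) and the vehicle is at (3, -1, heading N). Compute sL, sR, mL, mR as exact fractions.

left sensor world pos  = (0, 1); dL² = 13
right sensor world pos = (6, 1); dR² = 73
sL = 40/13 = 40/13
sR = 40/73 = 40/73
mL = 1·sL + 0·sR = 40/13
mR = -1/2·sL + 1/2·sR = -1200/949

40/13 40/73 40/13 -1200/949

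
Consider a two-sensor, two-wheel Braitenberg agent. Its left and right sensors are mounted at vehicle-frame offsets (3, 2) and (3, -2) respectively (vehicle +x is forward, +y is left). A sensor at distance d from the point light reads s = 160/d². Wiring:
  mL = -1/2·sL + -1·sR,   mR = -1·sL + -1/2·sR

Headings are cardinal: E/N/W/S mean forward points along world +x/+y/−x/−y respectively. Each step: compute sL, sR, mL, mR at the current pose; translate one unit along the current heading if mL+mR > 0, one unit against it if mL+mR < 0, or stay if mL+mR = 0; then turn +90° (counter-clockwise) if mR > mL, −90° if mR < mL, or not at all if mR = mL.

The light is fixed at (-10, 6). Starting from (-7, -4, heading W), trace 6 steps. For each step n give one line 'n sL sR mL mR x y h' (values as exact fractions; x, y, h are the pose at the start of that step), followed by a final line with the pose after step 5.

n=0: pose=(-7,-4,W); sL=10/9, sR=5/2; mL=-55/18, mR=-85/36; mL+mR=-65/12 → advance -1; mR−mL=25/36 → turn +1·90°
n=1: pose=(-6,-4,S); sL=32/41, sR=160/173; mL=-9328/7093, mR=-8816/7093; mL+mR=-18144/7093 → advance -1; mR−mL=512/7093 → turn +1·90°
n=2: pose=(-6,-3,E); sL=80/49, sR=16/17; mL=-1464/833, mR=-1752/833; mL+mR=-3216/833 → advance -1; mR−mL=-288/833 → turn -1·90°
n=3: pose=(-7,-3,S); sL=160/169, sR=32/29; mL=-7728/4901, mR=-7344/4901; mL+mR=-15072/4901 → advance -1; mR−mL=384/4901 → turn +1·90°
n=4: pose=(-7,-2,E); sL=20/9, sR=20/17; mL=-350/153, mR=-430/153; mL+mR=-260/51 → advance -1; mR−mL=-80/153 → turn -1·90°
n=5: pose=(-8,-2,S); sL=160/137, sR=160/121; mL=-31600/16577, mR=-30320/16577; mL+mR=-61920/16577 → advance -1; mR−mL=1280/16577 → turn +1·90°

0 10/9 5/2 -55/18 -85/36 -7 -4 W
1 32/41 160/173 -9328/7093 -8816/7093 -6 -4 S
2 80/49 16/17 -1464/833 -1752/833 -6 -3 E
3 160/169 32/29 -7728/4901 -7344/4901 -7 -3 S
4 20/9 20/17 -350/153 -430/153 -7 -2 E
5 160/137 160/121 -31600/16577 -30320/16577 -8 -2 S
final -8 -1 E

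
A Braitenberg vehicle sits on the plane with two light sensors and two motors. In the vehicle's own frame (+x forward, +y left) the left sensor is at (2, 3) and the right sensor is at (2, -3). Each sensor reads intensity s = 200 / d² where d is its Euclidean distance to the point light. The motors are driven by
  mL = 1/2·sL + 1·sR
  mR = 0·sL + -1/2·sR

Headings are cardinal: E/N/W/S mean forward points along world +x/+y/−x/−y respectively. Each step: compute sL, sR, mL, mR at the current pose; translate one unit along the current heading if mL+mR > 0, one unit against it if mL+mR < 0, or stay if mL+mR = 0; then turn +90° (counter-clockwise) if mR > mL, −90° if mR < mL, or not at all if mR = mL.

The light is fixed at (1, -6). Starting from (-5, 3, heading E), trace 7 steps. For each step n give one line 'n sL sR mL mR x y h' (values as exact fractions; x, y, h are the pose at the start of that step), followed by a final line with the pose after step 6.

n=0: pose=(-5,3,E); sL=5/4, sR=50/13; mL=465/104, mR=-25/13; mL+mR=265/104 → advance +1; mR−mL=-665/104 → turn -1·90°
n=1: pose=(-4,3,S); sL=200/53, sR=200/113; mL=21900/5989, mR=-100/113; mL+mR=16600/5989 → advance +1; mR−mL=-27200/5989 → turn -1·90°
n=2: pose=(-4,2,W); sL=100/37, sR=20/17; mL=1590/629, mR=-10/17; mL+mR=1220/629 → advance +1; mR−mL=-1960/629 → turn -1·90°
n=3: pose=(-5,2,N); sL=200/181, sR=200/109; mL=47100/19729, mR=-100/109; mL+mR=29000/19729 → advance +1; mR−mL=-65200/19729 → turn -1·90°
n=4: pose=(-5,3,E); sL=5/4, sR=50/13; mL=465/104, mR=-25/13; mL+mR=265/104 → advance +1; mR−mL=-665/104 → turn -1·90°
n=5: pose=(-4,3,S); sL=200/53, sR=200/113; mL=21900/5989, mR=-100/113; mL+mR=16600/5989 → advance +1; mR−mL=-27200/5989 → turn -1·90°
n=6: pose=(-4,2,W); sL=100/37, sR=20/17; mL=1590/629, mR=-10/17; mL+mR=1220/629 → advance +1; mR−mL=-1960/629 → turn -1·90°

0 5/4 50/13 465/104 -25/13 -5 3 E
1 200/53 200/113 21900/5989 -100/113 -4 3 S
2 100/37 20/17 1590/629 -10/17 -4 2 W
3 200/181 200/109 47100/19729 -100/109 -5 2 N
4 5/4 50/13 465/104 -25/13 -5 3 E
5 200/53 200/113 21900/5989 -100/113 -4 3 S
6 100/37 20/17 1590/629 -10/17 -4 2 W
final -5 2 N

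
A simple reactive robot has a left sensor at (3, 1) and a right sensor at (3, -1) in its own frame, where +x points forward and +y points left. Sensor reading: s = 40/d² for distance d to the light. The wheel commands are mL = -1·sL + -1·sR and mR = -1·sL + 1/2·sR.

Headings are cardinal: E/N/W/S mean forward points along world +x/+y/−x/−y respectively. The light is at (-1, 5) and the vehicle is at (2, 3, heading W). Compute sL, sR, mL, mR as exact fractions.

left sensor world pos  = (-1, 2); dL² = 9
right sensor world pos = (-1, 4); dR² = 1
sL = 40/9 = 40/9
sR = 40/1 = 40
mL = -1·sL + -1·sR = -400/9
mR = -1·sL + 1/2·sR = 140/9

40/9 40 -400/9 140/9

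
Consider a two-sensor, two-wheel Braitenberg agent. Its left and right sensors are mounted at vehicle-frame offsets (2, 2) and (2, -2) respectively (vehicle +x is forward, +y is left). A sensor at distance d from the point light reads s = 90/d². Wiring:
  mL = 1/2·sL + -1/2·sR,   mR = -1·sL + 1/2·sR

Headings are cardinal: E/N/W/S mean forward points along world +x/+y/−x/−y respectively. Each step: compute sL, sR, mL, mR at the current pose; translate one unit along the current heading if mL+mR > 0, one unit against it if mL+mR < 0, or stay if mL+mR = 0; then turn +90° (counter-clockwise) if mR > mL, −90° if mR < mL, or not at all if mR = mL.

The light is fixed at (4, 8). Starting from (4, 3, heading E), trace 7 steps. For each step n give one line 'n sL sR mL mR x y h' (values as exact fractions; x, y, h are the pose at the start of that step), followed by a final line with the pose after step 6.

0 90/13 90/53 1800/689 -4185/689 4 3 E
1 9/5 45/29 18/145 -297/290 3 3 S
2 2 90/13 -32/13 19/13 3 4 W
3 9/4 9/4 0 -9/8 4 4 S
4 90/29 18 -216/29 171/29 4 5 W
5 45/17 45/13 -90/221 -405/442 5 5 S
6 90/17 90 -720/17 675/17 5 6 W
final 6 6 S

n=0: pose=(4,3,E); sL=90/13, sR=90/53; mL=1800/689, mR=-4185/689; mL+mR=-45/13 → advance -1; mR−mL=-5985/689 → turn -1·90°
n=1: pose=(3,3,S); sL=9/5, sR=45/29; mL=18/145, mR=-297/290; mL+mR=-9/10 → advance -1; mR−mL=-333/290 → turn -1·90°
n=2: pose=(3,4,W); sL=2, sR=90/13; mL=-32/13, mR=19/13; mL+mR=-1 → advance -1; mR−mL=51/13 → turn +1·90°
n=3: pose=(4,4,S); sL=9/4, sR=9/4; mL=0, mR=-9/8; mL+mR=-9/8 → advance -1; mR−mL=-9/8 → turn -1·90°
n=4: pose=(4,5,W); sL=90/29, sR=18; mL=-216/29, mR=171/29; mL+mR=-45/29 → advance -1; mR−mL=387/29 → turn +1·90°
n=5: pose=(5,5,S); sL=45/17, sR=45/13; mL=-90/221, mR=-405/442; mL+mR=-45/34 → advance -1; mR−mL=-225/442 → turn -1·90°
n=6: pose=(5,6,W); sL=90/17, sR=90; mL=-720/17, mR=675/17; mL+mR=-45/17 → advance -1; mR−mL=1395/17 → turn +1·90°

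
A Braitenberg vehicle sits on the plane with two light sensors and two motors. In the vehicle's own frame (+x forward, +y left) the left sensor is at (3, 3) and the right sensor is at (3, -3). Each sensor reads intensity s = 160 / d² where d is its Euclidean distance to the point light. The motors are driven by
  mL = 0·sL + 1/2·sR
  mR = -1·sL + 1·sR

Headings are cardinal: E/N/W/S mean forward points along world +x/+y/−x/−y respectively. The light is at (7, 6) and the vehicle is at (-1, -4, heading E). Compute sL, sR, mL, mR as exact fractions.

left sensor world pos  = (2, -1); dL² = 74
right sensor world pos = (2, -7); dR² = 194
sL = 160/74 = 80/37
sR = 160/194 = 80/97
mL = 0·sL + 1/2·sR = 40/97
mR = -1·sL + 1·sR = -4800/3589

80/37 80/97 40/97 -4800/3589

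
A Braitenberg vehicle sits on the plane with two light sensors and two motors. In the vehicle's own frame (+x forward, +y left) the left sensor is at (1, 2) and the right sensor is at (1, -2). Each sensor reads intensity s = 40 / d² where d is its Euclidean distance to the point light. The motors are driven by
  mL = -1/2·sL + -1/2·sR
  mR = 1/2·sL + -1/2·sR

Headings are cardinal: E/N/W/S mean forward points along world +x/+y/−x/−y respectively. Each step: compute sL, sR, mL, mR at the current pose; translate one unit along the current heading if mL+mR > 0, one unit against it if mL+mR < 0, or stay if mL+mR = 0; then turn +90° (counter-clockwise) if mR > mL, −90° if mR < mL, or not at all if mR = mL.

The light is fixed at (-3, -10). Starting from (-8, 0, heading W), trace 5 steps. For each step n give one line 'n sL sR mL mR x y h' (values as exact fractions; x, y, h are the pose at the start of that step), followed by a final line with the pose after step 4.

0 2/5 2/9 -14/45 4/45 -8 0 W
1 8/17 40/117 -808/1989 128/1989 -7 0 S
2 20/89 4/9 -268/801 -88/801 -7 1 E
3 40/193 40/153 -6920/29529 -800/29529 -8 1 N
4 2/5 2/9 -14/45 4/45 -8 0 W
final -7 0 S

n=0: pose=(-8,0,W); sL=2/5, sR=2/9; mL=-14/45, mR=4/45; mL+mR=-2/9 → advance -1; mR−mL=2/5 → turn +1·90°
n=1: pose=(-7,0,S); sL=8/17, sR=40/117; mL=-808/1989, mR=128/1989; mL+mR=-40/117 → advance -1; mR−mL=8/17 → turn +1·90°
n=2: pose=(-7,1,E); sL=20/89, sR=4/9; mL=-268/801, mR=-88/801; mL+mR=-4/9 → advance -1; mR−mL=20/89 → turn +1·90°
n=3: pose=(-8,1,N); sL=40/193, sR=40/153; mL=-6920/29529, mR=-800/29529; mL+mR=-40/153 → advance -1; mR−mL=40/193 → turn +1·90°
n=4: pose=(-8,0,W); sL=2/5, sR=2/9; mL=-14/45, mR=4/45; mL+mR=-2/9 → advance -1; mR−mL=2/5 → turn +1·90°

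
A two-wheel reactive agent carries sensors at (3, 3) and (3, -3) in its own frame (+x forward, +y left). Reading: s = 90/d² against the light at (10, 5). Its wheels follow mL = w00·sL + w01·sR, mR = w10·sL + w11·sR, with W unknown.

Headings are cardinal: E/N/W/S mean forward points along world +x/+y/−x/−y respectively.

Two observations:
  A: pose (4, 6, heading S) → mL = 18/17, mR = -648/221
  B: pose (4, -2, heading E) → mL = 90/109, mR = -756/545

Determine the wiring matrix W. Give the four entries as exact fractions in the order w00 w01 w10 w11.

0 1 -1/2 1/2

obs A: pose=(4,6,S) → sL=90/13, sR=18/17, mL=18/17, mR=-648/221
obs B: pose=(4,-2,E) → sL=18/5, sR=90/109, mL=90/109, mR=-756/545
sensor matrix S = [[90/13, 18/17], [18/5, 90/109]]; det S = 229392/120445
solve [mL_A; mL_B] = S·[w00; w01] and [mR_A; mR_B] = S·[w10; w11]:
  w00 = 0, w01 = 1, w10 = -1/2, w11 = 1/2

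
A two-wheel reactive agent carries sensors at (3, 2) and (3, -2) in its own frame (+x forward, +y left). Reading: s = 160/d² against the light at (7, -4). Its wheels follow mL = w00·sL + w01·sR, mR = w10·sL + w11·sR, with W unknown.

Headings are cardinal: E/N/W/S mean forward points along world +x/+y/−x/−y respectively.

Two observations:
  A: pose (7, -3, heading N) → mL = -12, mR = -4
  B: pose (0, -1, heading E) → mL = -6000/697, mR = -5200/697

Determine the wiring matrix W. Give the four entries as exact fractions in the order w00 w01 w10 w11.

obs A: pose=(7,-3,N) → sL=8, sR=8, mL=-12, mR=-4
obs B: pose=(0,-1,E) → sL=160/41, sR=160/17, mL=-6000/697, mR=-5200/697
sensor matrix S = [[8, 8], [160/41, 160/17]]; det S = 30720/697
solve [mL_A; mL_B] = S·[w00; w01] and [mR_A; mR_B] = S·[w10; w11]:
  w00 = -1, w01 = -1/2, w10 = 1/2, w11 = -1

-1 -1/2 1/2 -1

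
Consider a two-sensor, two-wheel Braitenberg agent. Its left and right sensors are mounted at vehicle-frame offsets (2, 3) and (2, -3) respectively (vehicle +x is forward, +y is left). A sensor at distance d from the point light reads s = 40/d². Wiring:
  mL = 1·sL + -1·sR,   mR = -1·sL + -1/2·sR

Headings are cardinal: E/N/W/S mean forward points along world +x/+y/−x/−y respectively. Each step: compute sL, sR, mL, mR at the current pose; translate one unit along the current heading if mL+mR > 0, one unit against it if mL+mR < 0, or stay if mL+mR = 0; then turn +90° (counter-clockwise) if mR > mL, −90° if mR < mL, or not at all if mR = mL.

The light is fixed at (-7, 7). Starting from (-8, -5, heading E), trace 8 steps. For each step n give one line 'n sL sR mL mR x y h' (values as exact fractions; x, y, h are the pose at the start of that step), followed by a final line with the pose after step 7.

n=0: pose=(-8,-5,E); sL=20/41, sR=20/113; mL=1440/4633, mR=-2670/4633; mL+mR=-30/113 → advance -1; mR−mL=-4110/4633 → turn -1·90°
n=1: pose=(-9,-5,S); sL=40/197, sR=40/221; mL=960/43537, mR=-12780/43537; mL+mR=-60/221 → advance -1; mR−mL=-13740/43537 → turn -1·90°
n=2: pose=(-9,-4,W); sL=10/53, sR=1/2; mL=-33/106, mR=-93/212; mL+mR=-3/4 → advance -1; mR−mL=-27/212 → turn -1·90°
n=3: pose=(-8,-4,N); sL=40/97, sR=8/17; mL=-96/1649, mR=-1068/1649; mL+mR=-12/17 → advance -1; mR−mL=-972/1649 → turn -1·90°
n=4: pose=(-8,-5,E); sL=20/41, sR=20/113; mL=1440/4633, mR=-2670/4633; mL+mR=-30/113 → advance -1; mR−mL=-4110/4633 → turn -1·90°
n=5: pose=(-9,-5,S); sL=40/197, sR=40/221; mL=960/43537, mR=-12780/43537; mL+mR=-60/221 → advance -1; mR−mL=-13740/43537 → turn -1·90°
n=6: pose=(-9,-4,W); sL=10/53, sR=1/2; mL=-33/106, mR=-93/212; mL+mR=-3/4 → advance -1; mR−mL=-27/212 → turn -1·90°
n=7: pose=(-8,-4,N); sL=40/97, sR=8/17; mL=-96/1649, mR=-1068/1649; mL+mR=-12/17 → advance -1; mR−mL=-972/1649 → turn -1·90°

0 20/41 20/113 1440/4633 -2670/4633 -8 -5 E
1 40/197 40/221 960/43537 -12780/43537 -9 -5 S
2 10/53 1/2 -33/106 -93/212 -9 -4 W
3 40/97 8/17 -96/1649 -1068/1649 -8 -4 N
4 20/41 20/113 1440/4633 -2670/4633 -8 -5 E
5 40/197 40/221 960/43537 -12780/43537 -9 -5 S
6 10/53 1/2 -33/106 -93/212 -9 -4 W
7 40/97 8/17 -96/1649 -1068/1649 -8 -4 N
final -8 -5 E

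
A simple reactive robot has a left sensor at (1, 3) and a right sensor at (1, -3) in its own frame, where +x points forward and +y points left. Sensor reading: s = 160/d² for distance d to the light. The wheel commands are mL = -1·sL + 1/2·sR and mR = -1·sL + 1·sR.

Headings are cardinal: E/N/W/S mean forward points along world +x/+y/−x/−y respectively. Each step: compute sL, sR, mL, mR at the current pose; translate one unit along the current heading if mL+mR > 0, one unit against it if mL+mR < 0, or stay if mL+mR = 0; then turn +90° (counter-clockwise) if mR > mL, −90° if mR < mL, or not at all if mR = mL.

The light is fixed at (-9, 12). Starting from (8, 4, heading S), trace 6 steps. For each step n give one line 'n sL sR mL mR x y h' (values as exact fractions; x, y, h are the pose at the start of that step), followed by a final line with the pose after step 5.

n=0: pose=(8,4,S); sL=160/481, sR=160/277; mL=-5840/133237, mR=32640/133237; mL+mR=26800/133237 → advance +1; mR−mL=80/277 → turn +1·90°
n=1: pose=(8,3,E); sL=4/9, sR=40/117; mL=-32/117, mR=-4/39; mL+mR=-44/117 → advance -1; mR−mL=20/117 → turn +1·90°
n=2: pose=(7,3,N); sL=160/233, sR=32/85; mL=-9872/19805, mR=-6144/19805; mL+mR=-16016/19805 → advance -1; mR−mL=16/85 → turn +1·90°
n=3: pose=(7,2,W); sL=80/197, sR=80/137; mL=-3080/26989, mR=4800/26989; mL+mR=1720/26989 → advance +1; mR−mL=40/137 → turn +1·90°
n=4: pose=(6,2,S); sL=32/89, sR=32/53; mL=-272/4717, mR=1152/4717; mL+mR=880/4717 → advance +1; mR−mL=16/53 → turn +1·90°
n=5: pose=(6,1,E); sL=1/2, sR=40/113; mL=-73/226, mR=-33/226; mL+mR=-53/113 → advance -1; mR−mL=20/113 → turn +1·90°

0 160/481 160/277 -5840/133237 32640/133237 8 4 S
1 4/9 40/117 -32/117 -4/39 8 3 E
2 160/233 32/85 -9872/19805 -6144/19805 7 3 N
3 80/197 80/137 -3080/26989 4800/26989 7 2 W
4 32/89 32/53 -272/4717 1152/4717 6 2 S
5 1/2 40/113 -73/226 -33/226 6 1 E
final 5 1 N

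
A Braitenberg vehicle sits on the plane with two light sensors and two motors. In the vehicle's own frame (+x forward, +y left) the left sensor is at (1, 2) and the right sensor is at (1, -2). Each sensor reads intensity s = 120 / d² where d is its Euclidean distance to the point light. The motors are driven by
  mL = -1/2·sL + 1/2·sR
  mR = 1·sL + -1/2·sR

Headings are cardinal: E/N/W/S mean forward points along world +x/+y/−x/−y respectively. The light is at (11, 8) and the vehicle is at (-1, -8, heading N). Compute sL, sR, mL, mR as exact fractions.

120/421 24/65 1152/27365 2748/27365

left sensor world pos  = (-3, -7); dL² = 421
right sensor world pos = (1, -7); dR² = 325
sL = 120/421 = 120/421
sR = 120/325 = 24/65
mL = -1/2·sL + 1/2·sR = 1152/27365
mR = 1·sL + -1/2·sR = 2748/27365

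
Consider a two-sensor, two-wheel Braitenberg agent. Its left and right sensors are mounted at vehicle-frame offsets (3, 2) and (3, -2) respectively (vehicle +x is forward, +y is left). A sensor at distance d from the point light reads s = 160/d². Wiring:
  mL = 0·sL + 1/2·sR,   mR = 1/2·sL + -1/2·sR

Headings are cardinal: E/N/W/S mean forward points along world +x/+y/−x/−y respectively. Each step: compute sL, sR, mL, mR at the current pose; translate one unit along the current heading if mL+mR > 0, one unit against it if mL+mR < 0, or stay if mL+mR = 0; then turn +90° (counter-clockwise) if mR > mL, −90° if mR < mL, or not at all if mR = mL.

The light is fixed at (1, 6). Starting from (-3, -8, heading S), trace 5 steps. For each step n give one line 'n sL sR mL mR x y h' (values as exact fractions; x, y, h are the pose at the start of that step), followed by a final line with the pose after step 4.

0 160/293 32/65 16/65 512/19045 -3 -8 S
1 80/169 80/109 40/109 -2400/18421 -3 -9 W
2 160/193 160/153 80/153 -3200/29529 -4 -9 N
3 40/37 8/13 4/13 112/481 -4 -8 E
4 160/293 32/65 16/65 512/19045 -3 -8 S
final -3 -9 W

n=0: pose=(-3,-8,S); sL=160/293, sR=32/65; mL=16/65, mR=512/19045; mL+mR=80/293 → advance +1; mR−mL=-4176/19045 → turn -1·90°
n=1: pose=(-3,-9,W); sL=80/169, sR=80/109; mL=40/109, mR=-2400/18421; mL+mR=40/169 → advance +1; mR−mL=-9160/18421 → turn -1·90°
n=2: pose=(-4,-9,N); sL=160/193, sR=160/153; mL=80/153, mR=-3200/29529; mL+mR=80/193 → advance +1; mR−mL=-18640/29529 → turn -1·90°
n=3: pose=(-4,-8,E); sL=40/37, sR=8/13; mL=4/13, mR=112/481; mL+mR=20/37 → advance +1; mR−mL=-36/481 → turn -1·90°
n=4: pose=(-3,-8,S); sL=160/293, sR=32/65; mL=16/65, mR=512/19045; mL+mR=80/293 → advance +1; mR−mL=-4176/19045 → turn -1·90°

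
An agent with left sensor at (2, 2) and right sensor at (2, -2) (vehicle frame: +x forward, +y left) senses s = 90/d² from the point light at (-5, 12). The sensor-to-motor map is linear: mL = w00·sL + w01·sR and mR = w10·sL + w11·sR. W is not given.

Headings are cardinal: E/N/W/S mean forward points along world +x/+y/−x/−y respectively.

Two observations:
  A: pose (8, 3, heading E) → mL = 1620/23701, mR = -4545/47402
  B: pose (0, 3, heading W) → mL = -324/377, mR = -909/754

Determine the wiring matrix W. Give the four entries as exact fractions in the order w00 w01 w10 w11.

1 -1 1/2 -1

obs A: pose=(8,3,E) → sL=45/137, sR=45/173, mL=1620/23701, mR=-4545/47402
obs B: pose=(0,3,W) → sL=9/13, sR=45/29, mL=-324/377, mR=-909/754
sensor matrix S = [[45/137, 45/173], [9/13, 45/29]]; det S = 2945160/8935277
solve [mL_A; mL_B] = S·[w00; w01] and [mR_A; mR_B] = S·[w10; w11]:
  w00 = 1, w01 = -1, w10 = 1/2, w11 = -1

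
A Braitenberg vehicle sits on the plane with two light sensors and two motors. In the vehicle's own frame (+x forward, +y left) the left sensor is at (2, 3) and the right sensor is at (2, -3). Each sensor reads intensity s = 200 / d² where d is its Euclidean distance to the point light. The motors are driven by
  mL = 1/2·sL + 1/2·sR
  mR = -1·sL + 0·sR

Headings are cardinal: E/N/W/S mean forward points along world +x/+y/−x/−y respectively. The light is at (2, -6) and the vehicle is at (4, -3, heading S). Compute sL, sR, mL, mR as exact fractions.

left sensor world pos  = (7, -5); dL² = 26
right sensor world pos = (1, -5); dR² = 2
sL = 200/26 = 100/13
sR = 200/2 = 100
mL = 1/2·sL + 1/2·sR = 700/13
mR = -1·sL + 0·sR = -100/13

100/13 100 700/13 -100/13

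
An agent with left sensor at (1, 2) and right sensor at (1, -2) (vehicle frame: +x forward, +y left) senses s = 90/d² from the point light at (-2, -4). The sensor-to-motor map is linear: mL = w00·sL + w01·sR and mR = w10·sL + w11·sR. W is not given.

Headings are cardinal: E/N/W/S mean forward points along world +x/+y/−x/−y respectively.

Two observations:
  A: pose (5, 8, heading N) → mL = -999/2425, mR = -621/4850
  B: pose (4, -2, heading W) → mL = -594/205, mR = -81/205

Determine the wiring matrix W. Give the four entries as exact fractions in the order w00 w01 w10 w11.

-1/2 -1/2 1/2 -1

obs A: pose=(5,8,N) → sL=45/97, sR=9/25, mL=-999/2425, mR=-621/4850
obs B: pose=(4,-2,W) → sL=18/5, sR=90/41, mL=-594/205, mR=-81/205
sensor matrix S = [[45/97, 9/25], [18/5, 90/41]]; det S = -138024/497125
solve [mL_A; mL_B] = S·[w00; w01] and [mR_A; mR_B] = S·[w10; w11]:
  w00 = -1/2, w01 = -1/2, w10 = 1/2, w11 = -1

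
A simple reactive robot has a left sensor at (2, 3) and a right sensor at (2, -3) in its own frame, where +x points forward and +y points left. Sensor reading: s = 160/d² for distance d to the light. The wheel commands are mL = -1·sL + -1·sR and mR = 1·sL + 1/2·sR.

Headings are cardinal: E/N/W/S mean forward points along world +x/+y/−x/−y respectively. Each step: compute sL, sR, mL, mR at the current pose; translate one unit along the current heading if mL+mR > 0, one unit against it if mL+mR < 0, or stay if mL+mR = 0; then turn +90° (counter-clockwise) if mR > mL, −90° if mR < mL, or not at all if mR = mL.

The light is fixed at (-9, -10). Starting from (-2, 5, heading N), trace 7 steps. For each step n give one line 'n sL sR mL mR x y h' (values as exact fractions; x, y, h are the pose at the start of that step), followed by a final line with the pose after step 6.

0 32/61 160/389 -22208/23729 17328/23729 -2 5 N
1 80/73 80/157 -18400/11461 15480/11461 -2 4 W
2 32/53 160/169 -13888/8957 9648/8957 -1 4 S
3 20/53 40/61 -3340/3233 2280/3233 -1 5 E
4 32/61 160/389 -22208/23729 17328/23729 -2 5 N
5 80/73 80/157 -18400/11461 15480/11461 -2 4 W
6 32/53 160/169 -13888/8957 9648/8957 -1 4 S
final -1 5 E

n=0: pose=(-2,5,N); sL=32/61, sR=160/389; mL=-22208/23729, mR=17328/23729; mL+mR=-80/389 → advance -1; mR−mL=39536/23729 → turn +1·90°
n=1: pose=(-2,4,W); sL=80/73, sR=80/157; mL=-18400/11461, mR=15480/11461; mL+mR=-40/157 → advance -1; mR−mL=33880/11461 → turn +1·90°
n=2: pose=(-1,4,S); sL=32/53, sR=160/169; mL=-13888/8957, mR=9648/8957; mL+mR=-80/169 → advance -1; mR−mL=23536/8957 → turn +1·90°
n=3: pose=(-1,5,E); sL=20/53, sR=40/61; mL=-3340/3233, mR=2280/3233; mL+mR=-20/61 → advance -1; mR−mL=5620/3233 → turn +1·90°
n=4: pose=(-2,5,N); sL=32/61, sR=160/389; mL=-22208/23729, mR=17328/23729; mL+mR=-80/389 → advance -1; mR−mL=39536/23729 → turn +1·90°
n=5: pose=(-2,4,W); sL=80/73, sR=80/157; mL=-18400/11461, mR=15480/11461; mL+mR=-40/157 → advance -1; mR−mL=33880/11461 → turn +1·90°
n=6: pose=(-1,4,S); sL=32/53, sR=160/169; mL=-13888/8957, mR=9648/8957; mL+mR=-80/169 → advance -1; mR−mL=23536/8957 → turn +1·90°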